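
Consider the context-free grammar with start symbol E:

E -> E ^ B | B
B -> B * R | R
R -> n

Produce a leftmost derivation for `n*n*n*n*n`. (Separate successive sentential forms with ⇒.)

E ⇒ B   [E -> B]
B ⇒ B*R   [B -> B * R]
B*R ⇒ B*R*R   [B -> B * R]
B*R*R ⇒ B*R*R*R   [B -> B * R]
B*R*R*R ⇒ B*R*R*R*R   [B -> B * R]
B*R*R*R*R ⇒ R*R*R*R*R   [B -> R]
R*R*R*R*R ⇒ n*R*R*R*R   [R -> n]
n*R*R*R*R ⇒ n*n*R*R*R   [R -> n]
n*n*R*R*R ⇒ n*n*n*R*R   [R -> n]
n*n*n*R*R ⇒ n*n*n*n*R   [R -> n]
n*n*n*n*R ⇒ n*n*n*n*n   [R -> n]

E ⇒ B ⇒ B*R ⇒ B*R*R ⇒ B*R*R*R ⇒ B*R*R*R*R ⇒ R*R*R*R*R ⇒ n*R*R*R*R ⇒ n*n*R*R*R ⇒ n*n*n*R*R ⇒ n*n*n*n*R ⇒ n*n*n*n*n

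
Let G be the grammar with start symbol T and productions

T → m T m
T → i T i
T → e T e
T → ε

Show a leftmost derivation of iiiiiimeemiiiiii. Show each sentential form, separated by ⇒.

T ⇒ iTi ⇒ iiTii ⇒ iiiTiii ⇒ iiiiTiiii ⇒ iiiiiTiiiii ⇒ iiiiiiTiiiiii ⇒ iiiiiimTmiiiiii ⇒ iiiiiimeTemiiiiii ⇒ iiiiiimeemiiiiii

T ⇒ iTi   [T → i T i]
iTi ⇒ iiTii   [T → i T i]
iiTii ⇒ iiiTiii   [T → i T i]
iiiTiii ⇒ iiiiTiiii   [T → i T i]
iiiiTiiii ⇒ iiiiiTiiiii   [T → i T i]
iiiiiTiiiii ⇒ iiiiiiTiiiiii   [T → i T i]
iiiiiiTiiiiii ⇒ iiiiiimTmiiiiii   [T → m T m]
iiiiiimTmiiiiii ⇒ iiiiiimeTemiiiiii   [T → e T e]
iiiiiimeTemiiiiii ⇒ iiiiiimeemiiiiii   [T → ε]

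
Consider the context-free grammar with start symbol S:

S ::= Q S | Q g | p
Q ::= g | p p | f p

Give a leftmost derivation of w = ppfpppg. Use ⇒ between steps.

S ⇒ QS ⇒ ppS ⇒ ppQS ⇒ ppfpS ⇒ ppfpQg ⇒ ppfpppg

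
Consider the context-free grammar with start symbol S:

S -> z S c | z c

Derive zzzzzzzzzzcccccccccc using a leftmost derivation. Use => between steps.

S => zSc => zzScc => zzzSccc => zzzzScccc => zzzzzSccccc => zzzzzzScccccc => zzzzzzzSccccccc => zzzzzzzzScccccccc => zzzzzzzzzSccccccccc => zzzzzzzzzzcccccccccc

S => zSc   [S -> z S c]
zSc => zzScc   [S -> z S c]
zzScc => zzzSccc   [S -> z S c]
zzzSccc => zzzzScccc   [S -> z S c]
zzzzScccc => zzzzzSccccc   [S -> z S c]
zzzzzSccccc => zzzzzzScccccc   [S -> z S c]
zzzzzzScccccc => zzzzzzzSccccccc   [S -> z S c]
zzzzzzzSccccccc => zzzzzzzzScccccccc   [S -> z S c]
zzzzzzzzScccccccc => zzzzzzzzzSccccccccc   [S -> z S c]
zzzzzzzzzSccccccccc => zzzzzzzzzzcccccccccc   [S -> z c]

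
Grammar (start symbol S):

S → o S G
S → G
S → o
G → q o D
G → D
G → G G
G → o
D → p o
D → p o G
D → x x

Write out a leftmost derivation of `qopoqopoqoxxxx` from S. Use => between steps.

S => G   [S → G]
G => qoD   [G → q o D]
qoD => qopoG   [D → p o G]
qopoG => qopoqoD   [G → q o D]
qopoqoD => qopoqopoG   [D → p o G]
qopoqopoG => qopoqopoGG   [G → G G]
qopoqopoGG => qopoqopoqoDG   [G → q o D]
qopoqopoqoDG => qopoqopoqoxxG   [D → x x]
qopoqopoqoxxG => qopoqopoqoxxD   [G → D]
qopoqopoqoxxD => qopoqopoqoxxxx   [D → x x]

S=>G=>qoD=>qopoG=>qopoqoD=>qopoqopoG=>qopoqopoGG=>qopoqopoqoDG=>qopoqopoqoxxG=>qopoqopoqoxxD=>qopoqopoqoxxxx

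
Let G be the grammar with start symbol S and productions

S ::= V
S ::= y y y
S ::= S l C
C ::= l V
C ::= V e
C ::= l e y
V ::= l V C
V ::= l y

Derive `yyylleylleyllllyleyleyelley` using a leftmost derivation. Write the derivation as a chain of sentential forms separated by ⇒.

S ⇒ SlC   [S ::= S l C]
SlC ⇒ SlClC   [S ::= S l C]
SlClC ⇒ SlClClC   [S ::= S l C]
SlClClC ⇒ SlClClClC   [S ::= S l C]
SlClClClC ⇒ yyylClClClC   [S ::= y y y]
yyylClClClC ⇒ yyylleylClClC   [C ::= l e y]
yyylleylClClC ⇒ yyylleylleylClC   [C ::= l e y]
yyylleylleylClC ⇒ yyylleylleylVelC   [C ::= V e]
yyylleylleylVelC ⇒ yyylleylleyllVCelC   [V ::= l V C]
yyylleylleyllVCelC ⇒ yyylleylleylllVCCelC   [V ::= l V C]
yyylleylleylllVCCelC ⇒ yyylleylleyllllyCCelC   [V ::= l y]
yyylleylleyllllyCCelC ⇒ yyylleylleyllllyleyCelC   [C ::= l e y]
yyylleylleyllllyleyCelC ⇒ yyylleylleyllllyleyleyelC   [C ::= l e y]
yyylleylleyllllyleyleyelC ⇒ yyylleylleyllllyleyleyelley   [C ::= l e y]

S⇒SlC⇒SlClC⇒SlClClC⇒SlClClClC⇒yyylClClClC⇒yyylleylClClC⇒yyylleylleylClC⇒yyylleylleylVelC⇒yyylleylleyllVCelC⇒yyylleylleylllVCCelC⇒yyylleylleyllllyCCelC⇒yyylleylleyllllyleyCelC⇒yyylleylleyllllyleyleyelC⇒yyylleylleyllllyleyleyelley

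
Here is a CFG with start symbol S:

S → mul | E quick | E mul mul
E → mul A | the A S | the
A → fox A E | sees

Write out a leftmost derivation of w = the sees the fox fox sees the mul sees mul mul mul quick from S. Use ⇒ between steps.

S ⇒ E quick ⇒ the A S quick ⇒ the sees S quick ⇒ the sees E mul mul quick ⇒ the sees the A S mul mul quick ⇒ the sees the fox A E S mul mul quick ⇒ the sees the fox fox A E E S mul mul quick ⇒ the sees the fox fox sees E E S mul mul quick ⇒ the sees the fox fox sees the E S mul mul quick ⇒ the sees the fox fox sees the mul A S mul mul quick ⇒ the sees the fox fox sees the mul sees S mul mul quick ⇒ the sees the fox fox sees the mul sees mul mul mul quick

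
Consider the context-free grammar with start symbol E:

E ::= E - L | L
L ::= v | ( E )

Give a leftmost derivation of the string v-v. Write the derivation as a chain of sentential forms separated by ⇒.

E ⇒ E-L ⇒ L-L ⇒ v-L ⇒ v-v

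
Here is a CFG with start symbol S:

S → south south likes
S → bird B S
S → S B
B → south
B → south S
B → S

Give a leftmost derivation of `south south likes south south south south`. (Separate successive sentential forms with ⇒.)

S ⇒ S B ⇒ S B B ⇒ S B B B ⇒ S B B B B ⇒ south south likes B B B B ⇒ south south likes south B B B ⇒ south south likes south south B B ⇒ south south likes south south south B ⇒ south south likes south south south south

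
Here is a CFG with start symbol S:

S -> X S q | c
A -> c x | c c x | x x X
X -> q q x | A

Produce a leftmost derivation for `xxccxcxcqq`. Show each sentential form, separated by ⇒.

S ⇒ XSq   [S -> X S q]
XSq ⇒ ASq   [X -> A]
ASq ⇒ xxXSq   [A -> x x X]
xxXSq ⇒ xxASq   [X -> A]
xxASq ⇒ xxccxSq   [A -> c c x]
xxccxSq ⇒ xxccxXSqq   [S -> X S q]
xxccxXSqq ⇒ xxccxASqq   [X -> A]
xxccxASqq ⇒ xxccxcxSqq   [A -> c x]
xxccxcxSqq ⇒ xxccxcxcqq   [S -> c]

S ⇒ XSq ⇒ ASq ⇒ xxXSq ⇒ xxASq ⇒ xxccxSq ⇒ xxccxXSqq ⇒ xxccxASqq ⇒ xxccxcxSqq ⇒ xxccxcxcqq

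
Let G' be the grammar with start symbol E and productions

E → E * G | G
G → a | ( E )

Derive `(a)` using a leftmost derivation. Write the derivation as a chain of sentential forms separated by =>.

E => G => (E) => (G) => (a)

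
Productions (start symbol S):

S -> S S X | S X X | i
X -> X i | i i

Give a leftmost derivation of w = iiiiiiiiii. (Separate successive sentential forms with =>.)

S => SSX => SSXSX => SSXSXSX => iSXSXSX => iiXSXSX => iiiiSXSX => iiiiiXSX => iiiiiiiSX => iiiiiiiiX => iiiiiiiiii

S => SSX   [S -> S S X]
SSX => SSXSX   [S -> S S X]
SSXSX => SSXSXSX   [S -> S S X]
SSXSXSX => iSXSXSX   [S -> i]
iSXSXSX => iiXSXSX   [S -> i]
iiXSXSX => iiiiSXSX   [X -> i i]
iiiiSXSX => iiiiiXSX   [S -> i]
iiiiiXSX => iiiiiiiSX   [X -> i i]
iiiiiiiSX => iiiiiiiiX   [S -> i]
iiiiiiiiX => iiiiiiiiii   [X -> i i]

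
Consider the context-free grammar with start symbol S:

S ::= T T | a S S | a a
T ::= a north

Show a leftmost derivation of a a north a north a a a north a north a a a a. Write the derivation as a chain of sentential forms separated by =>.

S => a S S => a T T S => a a north T S => a a north a north S => a a north a north a S S => a a north a north a a S S S => a a north a north a a T T S S => a a north a north a a a north T S S => a a north a north a a a north a north S S => a a north a north a a a north a north a a S => a a north a north a a a north a north a a a a

S => a S S   [S ::= a S S]
a S S => a T T S   [S ::= T T]
a T T S => a a north T S   [T ::= a north]
a a north T S => a a north a north S   [T ::= a north]
a a north a north S => a a north a north a S S   [S ::= a S S]
a a north a north a S S => a a north a north a a S S S   [S ::= a S S]
a a north a north a a S S S => a a north a north a a T T S S   [S ::= T T]
a a north a north a a T T S S => a a north a north a a a north T S S   [T ::= a north]
a a north a north a a a north T S S => a a north a north a a a north a north S S   [T ::= a north]
a a north a north a a a north a north S S => a a north a north a a a north a north a a S   [S ::= a a]
a a north a north a a a north a north a a S => a a north a north a a a north a north a a a a   [S ::= a a]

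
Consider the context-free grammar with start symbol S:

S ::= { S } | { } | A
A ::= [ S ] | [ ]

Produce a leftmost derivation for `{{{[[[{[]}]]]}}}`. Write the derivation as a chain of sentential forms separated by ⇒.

S ⇒ {S}   [S ::= { S }]
{S} ⇒ {{S}}   [S ::= { S }]
{{S}} ⇒ {{{S}}}   [S ::= { S }]
{{{S}}} ⇒ {{{A}}}   [S ::= A]
{{{A}}} ⇒ {{{[S]}}}   [A ::= [ S ]]
{{{[S]}}} ⇒ {{{[A]}}}   [S ::= A]
{{{[A]}}} ⇒ {{{[[S]]}}}   [A ::= [ S ]]
{{{[[S]]}}} ⇒ {{{[[A]]}}}   [S ::= A]
{{{[[A]]}}} ⇒ {{{[[[S]]]}}}   [A ::= [ S ]]
{{{[[[S]]]}}} ⇒ {{{[[[{S}]]]}}}   [S ::= { S }]
{{{[[[{S}]]]}}} ⇒ {{{[[[{A}]]]}}}   [S ::= A]
{{{[[[{A}]]]}}} ⇒ {{{[[[{[]}]]]}}}   [A ::= [ ]]

S ⇒ {S} ⇒ {{S}} ⇒ {{{S}}} ⇒ {{{A}}} ⇒ {{{[S]}}} ⇒ {{{[A]}}} ⇒ {{{[[S]]}}} ⇒ {{{[[A]]}}} ⇒ {{{[[[S]]]}}} ⇒ {{{[[[{S}]]]}}} ⇒ {{{[[[{A}]]]}}} ⇒ {{{[[[{[]}]]]}}}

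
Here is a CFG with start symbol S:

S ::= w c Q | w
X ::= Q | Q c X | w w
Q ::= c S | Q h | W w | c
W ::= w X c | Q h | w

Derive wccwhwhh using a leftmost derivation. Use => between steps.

S => wcQ => wcQh => wcQhh => wcWwhh => wcQhwhh => wccShwhh => wccwhwhh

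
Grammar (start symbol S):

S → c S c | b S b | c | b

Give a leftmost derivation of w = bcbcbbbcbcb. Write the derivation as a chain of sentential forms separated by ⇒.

S ⇒ bSb   [S → b S b]
bSb ⇒ bcScb   [S → c S c]
bcScb ⇒ bcbSbcb   [S → b S b]
bcbSbcb ⇒ bcbcScbcb   [S → c S c]
bcbcScbcb ⇒ bcbcbSbcbcb   [S → b S b]
bcbcbSbcbcb ⇒ bcbcbbbcbcb   [S → b]

S ⇒ bSb ⇒ bcScb ⇒ bcbSbcb ⇒ bcbcScbcb ⇒ bcbcbSbcbcb ⇒ bcbcbbbcbcb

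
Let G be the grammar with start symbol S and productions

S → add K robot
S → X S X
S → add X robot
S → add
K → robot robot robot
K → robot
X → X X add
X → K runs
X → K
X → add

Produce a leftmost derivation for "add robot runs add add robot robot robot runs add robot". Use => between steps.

S => add X robot => add X X add robot => add X X add X add robot => add K runs X add X add robot => add robot runs X add X add robot => add robot runs add add X add robot => add robot runs add add K runs add robot => add robot runs add add robot robot robot runs add robot

S => add X robot   [S → add X robot]
add X robot => add X X add robot   [X → X X add]
add X X add robot => add X X add X add robot   [X → X X add]
add X X add X add robot => add K runs X add X add robot   [X → K runs]
add K runs X add X add robot => add robot runs X add X add robot   [K → robot]
add robot runs X add X add robot => add robot runs add add X add robot   [X → add]
add robot runs add add X add robot => add robot runs add add K runs add robot   [X → K runs]
add robot runs add add K runs add robot => add robot runs add add robot robot robot runs add robot   [K → robot robot robot]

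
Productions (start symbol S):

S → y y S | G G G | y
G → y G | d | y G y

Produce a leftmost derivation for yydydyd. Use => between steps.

S => GGG   [S → G G G]
GGG => yGGG   [G → y G]
yGGG => yyGGG   [G → y G]
yyGGG => yydGG   [G → d]
yydGG => yydyGG   [G → y G]
yydyGG => yydydG   [G → d]
yydydG => yydydyG   [G → y G]
yydydyG => yydydyd   [G → d]

S => GGG => yGGG => yyGGG => yydGG => yydyGG => yydydG => yydydyG => yydydyd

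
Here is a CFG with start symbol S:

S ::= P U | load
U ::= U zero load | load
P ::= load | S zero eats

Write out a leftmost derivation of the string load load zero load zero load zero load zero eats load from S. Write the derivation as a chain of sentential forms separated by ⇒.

S ⇒ P U ⇒ S zero eats U ⇒ P U zero eats U ⇒ load U zero eats U ⇒ load U zero load zero eats U ⇒ load U zero load zero load zero eats U ⇒ load U zero load zero load zero load zero eats U ⇒ load load zero load zero load zero load zero eats U ⇒ load load zero load zero load zero load zero eats load

S ⇒ P U   [S ::= P U]
P U ⇒ S zero eats U   [P ::= S zero eats]
S zero eats U ⇒ P U zero eats U   [S ::= P U]
P U zero eats U ⇒ load U zero eats U   [P ::= load]
load U zero eats U ⇒ load U zero load zero eats U   [U ::= U zero load]
load U zero load zero eats U ⇒ load U zero load zero load zero eats U   [U ::= U zero load]
load U zero load zero load zero eats U ⇒ load U zero load zero load zero load zero eats U   [U ::= U zero load]
load U zero load zero load zero load zero eats U ⇒ load load zero load zero load zero load zero eats U   [U ::= load]
load load zero load zero load zero load zero eats U ⇒ load load zero load zero load zero load zero eats load   [U ::= load]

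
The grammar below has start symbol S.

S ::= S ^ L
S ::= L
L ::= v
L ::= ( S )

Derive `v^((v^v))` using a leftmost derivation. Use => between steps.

S => S^L   [S ::= S ^ L]
S^L => L^L   [S ::= L]
L^L => v^L   [L ::= v]
v^L => v^(S)   [L ::= ( S )]
v^(S) => v^(L)   [S ::= L]
v^(L) => v^((S))   [L ::= ( S )]
v^((S)) => v^((S^L))   [S ::= S ^ L]
v^((S^L)) => v^((L^L))   [S ::= L]
v^((L^L)) => v^((v^L))   [L ::= v]
v^((v^L)) => v^((v^v))   [L ::= v]

S => S^L => L^L => v^L => v^(S) => v^(L) => v^((S)) => v^((S^L)) => v^((L^L)) => v^((v^L)) => v^((v^v))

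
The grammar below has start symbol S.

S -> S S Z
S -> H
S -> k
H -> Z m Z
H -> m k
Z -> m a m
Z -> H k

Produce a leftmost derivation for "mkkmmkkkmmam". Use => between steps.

S => H => ZmZ => HkmZ => ZmZkmZ => HkmZkmZ => mkkmZkmZ => mkkmHkkmZ => mkkmmkkkmZ => mkkmmkkkmmam

S => H   [S -> H]
H => ZmZ   [H -> Z m Z]
ZmZ => HkmZ   [Z -> H k]
HkmZ => ZmZkmZ   [H -> Z m Z]
ZmZkmZ => HkmZkmZ   [Z -> H k]
HkmZkmZ => mkkmZkmZ   [H -> m k]
mkkmZkmZ => mkkmHkkmZ   [Z -> H k]
mkkmHkkmZ => mkkmmkkkmZ   [H -> m k]
mkkmmkkkmZ => mkkmmkkkmmam   [Z -> m a m]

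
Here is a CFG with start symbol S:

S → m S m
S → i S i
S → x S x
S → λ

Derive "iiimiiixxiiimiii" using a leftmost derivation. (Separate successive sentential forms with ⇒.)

S⇒iSi⇒iiSii⇒iiiSiii⇒iiimSmiii⇒iiimiSimiii⇒iiimiiSiimiii⇒iiimiiiSiiimiii⇒iiimiiixSxiiimiii⇒iiimiiixxiiimiii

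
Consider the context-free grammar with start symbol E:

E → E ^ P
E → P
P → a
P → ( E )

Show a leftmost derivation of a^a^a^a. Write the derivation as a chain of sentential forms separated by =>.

E => E^P   [E → E ^ P]
E^P => E^P^P   [E → E ^ P]
E^P^P => E^P^P^P   [E → E ^ P]
E^P^P^P => P^P^P^P   [E → P]
P^P^P^P => a^P^P^P   [P → a]
a^P^P^P => a^a^P^P   [P → a]
a^a^P^P => a^a^a^P   [P → a]
a^a^a^P => a^a^a^a   [P → a]

E=>E^P=>E^P^P=>E^P^P^P=>P^P^P^P=>a^P^P^P=>a^a^P^P=>a^a^a^P=>a^a^a^a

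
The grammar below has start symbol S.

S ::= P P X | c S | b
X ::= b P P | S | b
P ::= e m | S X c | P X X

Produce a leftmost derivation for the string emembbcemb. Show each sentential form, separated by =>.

S => PPX   [S ::= P P X]
PPX => SXcPX   [P ::= S X c]
SXcPX => PPXXcPX   [S ::= P P X]
PPXXcPX => emPXXcPX   [P ::= e m]
emPXXcPX => ememXXcPX   [P ::= e m]
ememXXcPX => emembXcPX   [X ::= b]
emembXcPX => emembbcPX   [X ::= b]
emembbcPX => emembbcemX   [P ::= e m]
emembbcemX => emembbcemb   [X ::= b]

S => PPX => SXcPX => PPXXcPX => emPXXcPX => ememXXcPX => emembXcPX => emembbcPX => emembbcemX => emembbcemb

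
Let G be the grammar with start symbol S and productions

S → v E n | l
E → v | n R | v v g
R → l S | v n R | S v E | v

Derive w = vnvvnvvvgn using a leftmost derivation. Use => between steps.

S => vEn => vnRn => vnSvEn => vnvEnvEn => vnvvnvEn => vnvvnvvvgn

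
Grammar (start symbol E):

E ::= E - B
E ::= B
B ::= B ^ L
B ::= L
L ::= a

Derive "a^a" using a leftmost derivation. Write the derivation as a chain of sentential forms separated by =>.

E => B   [E ::= B]
B => B^L   [B ::= B ^ L]
B^L => L^L   [B ::= L]
L^L => a^L   [L ::= a]
a^L => a^a   [L ::= a]

E => B => B^L => L^L => a^L => a^a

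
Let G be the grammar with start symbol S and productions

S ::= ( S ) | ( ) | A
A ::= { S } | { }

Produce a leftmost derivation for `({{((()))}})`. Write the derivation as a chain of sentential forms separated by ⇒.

S ⇒ (S) ⇒ (A) ⇒ ({S}) ⇒ ({A}) ⇒ ({{S}}) ⇒ ({{(S)}}) ⇒ ({{((S))}}) ⇒ ({{((()))}})

S ⇒ (S)   [S ::= ( S )]
(S) ⇒ (A)   [S ::= A]
(A) ⇒ ({S})   [A ::= { S }]
({S}) ⇒ ({A})   [S ::= A]
({A}) ⇒ ({{S}})   [A ::= { S }]
({{S}}) ⇒ ({{(S)}})   [S ::= ( S )]
({{(S)}}) ⇒ ({{((S))}})   [S ::= ( S )]
({{((S))}}) ⇒ ({{((()))}})   [S ::= ( )]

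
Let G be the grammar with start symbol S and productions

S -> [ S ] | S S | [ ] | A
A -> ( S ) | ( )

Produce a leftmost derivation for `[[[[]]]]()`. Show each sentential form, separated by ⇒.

S⇒SS⇒[S]S⇒[[S]]S⇒[[[S]]]S⇒[[[[]]]]S⇒[[[[]]]]A⇒[[[[]]]]()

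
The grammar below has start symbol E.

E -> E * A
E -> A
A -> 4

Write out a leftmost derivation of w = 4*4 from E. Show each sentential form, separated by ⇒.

E⇒E*A⇒A*A⇒4*A⇒4*4

E ⇒ E*A   [E -> E * A]
E*A ⇒ A*A   [E -> A]
A*A ⇒ 4*A   [A -> 4]
4*A ⇒ 4*4   [A -> 4]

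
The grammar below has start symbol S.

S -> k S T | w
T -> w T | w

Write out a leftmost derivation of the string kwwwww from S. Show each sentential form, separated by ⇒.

S⇒kST⇒kwT⇒kwwT⇒kwwwT⇒kwwwwT⇒kwwwww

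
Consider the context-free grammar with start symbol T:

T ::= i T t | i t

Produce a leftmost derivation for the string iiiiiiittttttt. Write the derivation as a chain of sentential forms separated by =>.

T => iTt   [T ::= i T t]
iTt => iiTtt   [T ::= i T t]
iiTtt => iiiTttt   [T ::= i T t]
iiiTttt => iiiiTtttt   [T ::= i T t]
iiiiTtttt => iiiiiTttttt   [T ::= i T t]
iiiiiTttttt => iiiiiiTtttttt   [T ::= i T t]
iiiiiiTtttttt => iiiiiiittttttt   [T ::= i t]

T => iTt => iiTtt => iiiTttt => iiiiTtttt => iiiiiTttttt => iiiiiiTtttttt => iiiiiiittttttt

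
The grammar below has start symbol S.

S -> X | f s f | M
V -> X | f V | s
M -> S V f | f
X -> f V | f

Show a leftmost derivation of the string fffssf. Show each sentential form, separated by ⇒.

S ⇒ M ⇒ SVf ⇒ XVf ⇒ fVVf ⇒ ffVVf ⇒ fffVVf ⇒ fffsVf ⇒ fffssf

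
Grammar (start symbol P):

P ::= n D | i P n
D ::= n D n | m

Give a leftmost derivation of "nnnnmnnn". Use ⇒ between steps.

P ⇒ nD   [P ::= n D]
nD ⇒ nnDn   [D ::= n D n]
nnDn ⇒ nnnDnn   [D ::= n D n]
nnnDnn ⇒ nnnnDnnn   [D ::= n D n]
nnnnDnnn ⇒ nnnnmnnn   [D ::= m]

P ⇒ nD ⇒ nnDn ⇒ nnnDnn ⇒ nnnnDnnn ⇒ nnnnmnnn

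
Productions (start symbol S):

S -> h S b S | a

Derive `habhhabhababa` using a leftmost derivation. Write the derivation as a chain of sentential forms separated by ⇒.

S ⇒ hSbS   [S -> h S b S]
hSbS ⇒ habS   [S -> a]
habS ⇒ habhSbS   [S -> h S b S]
habhSbS ⇒ habhhSbSbS   [S -> h S b S]
habhhSbSbS ⇒ habhhabSbS   [S -> a]
habhhabSbS ⇒ habhhabhSbSbS   [S -> h S b S]
habhhabhSbSbS ⇒ habhhabhabSbS   [S -> a]
habhhabhabSbS ⇒ habhhabhababS   [S -> a]
habhhabhababS ⇒ habhhabhababa   [S -> a]

S ⇒ hSbS ⇒ habS ⇒ habhSbS ⇒ habhhSbSbS ⇒ habhhabSbS ⇒ habhhabhSbSbS ⇒ habhhabhabSbS ⇒ habhhabhababS ⇒ habhhabhababa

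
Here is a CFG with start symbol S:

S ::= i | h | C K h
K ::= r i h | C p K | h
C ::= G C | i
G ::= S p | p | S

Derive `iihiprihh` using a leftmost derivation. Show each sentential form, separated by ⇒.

S ⇒ CKh ⇒ GCKh ⇒ SCKh ⇒ iCKh ⇒ iiKh ⇒ iiCpKh ⇒ iiGCpKh ⇒ iiSCpKh ⇒ iihCpKh ⇒ iihipKh ⇒ iihiprihh

S ⇒ CKh   [S ::= C K h]
CKh ⇒ GCKh   [C ::= G C]
GCKh ⇒ SCKh   [G ::= S]
SCKh ⇒ iCKh   [S ::= i]
iCKh ⇒ iiKh   [C ::= i]
iiKh ⇒ iiCpKh   [K ::= C p K]
iiCpKh ⇒ iiGCpKh   [C ::= G C]
iiGCpKh ⇒ iiSCpKh   [G ::= S]
iiSCpKh ⇒ iihCpKh   [S ::= h]
iihCpKh ⇒ iihipKh   [C ::= i]
iihipKh ⇒ iihiprihh   [K ::= r i h]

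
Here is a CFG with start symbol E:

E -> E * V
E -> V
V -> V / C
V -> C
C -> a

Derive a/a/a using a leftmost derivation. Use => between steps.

E => V => V/C => V/C/C => C/C/C => a/C/C => a/a/C => a/a/a

E => V   [E -> V]
V => V/C   [V -> V / C]
V/C => V/C/C   [V -> V / C]
V/C/C => C/C/C   [V -> C]
C/C/C => a/C/C   [C -> a]
a/C/C => a/a/C   [C -> a]
a/a/C => a/a/a   [C -> a]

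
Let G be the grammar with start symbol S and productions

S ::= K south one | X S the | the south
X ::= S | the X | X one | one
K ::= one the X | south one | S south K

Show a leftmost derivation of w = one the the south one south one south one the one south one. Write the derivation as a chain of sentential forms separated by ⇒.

S ⇒ K south one ⇒ one the X south one ⇒ one the X one south one ⇒ one the S one south one ⇒ one the X S the one south one ⇒ one the X one S the one south one ⇒ one the S one S the one south one ⇒ one the the south one S the one south one ⇒ one the the south one K south one the one south one ⇒ one the the south one south one south one the one south one

S ⇒ K south one   [S ::= K south one]
K south one ⇒ one the X south one   [K ::= one the X]
one the X south one ⇒ one the X one south one   [X ::= X one]
one the X one south one ⇒ one the S one south one   [X ::= S]
one the S one south one ⇒ one the X S the one south one   [S ::= X S the]
one the X S the one south one ⇒ one the X one S the one south one   [X ::= X one]
one the X one S the one south one ⇒ one the S one S the one south one   [X ::= S]
one the S one S the one south one ⇒ one the the south one S the one south one   [S ::= the south]
one the the south one S the one south one ⇒ one the the south one K south one the one south one   [S ::= K south one]
one the the south one K south one the one south one ⇒ one the the south one south one south one the one south one   [K ::= south one]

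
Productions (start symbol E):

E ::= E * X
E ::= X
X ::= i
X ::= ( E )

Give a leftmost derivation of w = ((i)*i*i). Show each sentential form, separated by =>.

E => X   [E ::= X]
X => (E)   [X ::= ( E )]
(E) => (E*X)   [E ::= E * X]
(E*X) => (E*X*X)   [E ::= E * X]
(E*X*X) => (X*X*X)   [E ::= X]
(X*X*X) => ((E)*X*X)   [X ::= ( E )]
((E)*X*X) => ((X)*X*X)   [E ::= X]
((X)*X*X) => ((i)*X*X)   [X ::= i]
((i)*X*X) => ((i)*i*X)   [X ::= i]
((i)*i*X) => ((i)*i*i)   [X ::= i]

E => X => (E) => (E*X) => (E*X*X) => (X*X*X) => ((E)*X*X) => ((X)*X*X) => ((i)*X*X) => ((i)*i*X) => ((i)*i*i)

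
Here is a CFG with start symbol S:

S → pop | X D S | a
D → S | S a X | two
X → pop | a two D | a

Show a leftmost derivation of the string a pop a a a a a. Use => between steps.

S => X D S   [S → X D S]
X D S => a D S   [X → a]
a D S => a S S   [D → S]
a S S => a X D S S   [S → X D S]
a X D S S => a pop D S S   [X → pop]
a pop D S S => a pop S a X S S   [D → S a X]
a pop S a X S S => a pop a a X S S   [S → a]
a pop a a X S S => a pop a a a S S   [X → a]
a pop a a a S S => a pop a a a a S   [S → a]
a pop a a a a S => a pop a a a a a   [S → a]

S => X D S => a D S => a S S => a X D S S => a pop D S S => a pop S a X S S => a pop a a X S S => a pop a a a S S => a pop a a a a S => a pop a a a a a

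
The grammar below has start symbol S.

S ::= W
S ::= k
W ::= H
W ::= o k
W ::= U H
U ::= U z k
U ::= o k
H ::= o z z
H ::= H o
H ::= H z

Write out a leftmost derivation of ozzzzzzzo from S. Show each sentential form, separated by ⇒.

S ⇒ W ⇒ H ⇒ Ho ⇒ Hzo ⇒ Hzzo ⇒ Hzzzo ⇒ Hzzzzo ⇒ Hzzzzzo ⇒ ozzzzzzzo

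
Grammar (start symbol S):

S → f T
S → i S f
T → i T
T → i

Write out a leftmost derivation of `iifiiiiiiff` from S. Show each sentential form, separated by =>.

S => iSf   [S → i S f]
iSf => iiSff   [S → i S f]
iiSff => iifTff   [S → f T]
iifTff => iifiTff   [T → i T]
iifiTff => iifiiTff   [T → i T]
iifiiTff => iifiiiTff   [T → i T]
iifiiiTff => iifiiiiTff   [T → i T]
iifiiiiTff => iifiiiiiTff   [T → i T]
iifiiiiiTff => iifiiiiiiff   [T → i]

S => iSf => iiSff => iifTff => iifiTff => iifiiTff => iifiiiTff => iifiiiiTff => iifiiiiiTff => iifiiiiiiff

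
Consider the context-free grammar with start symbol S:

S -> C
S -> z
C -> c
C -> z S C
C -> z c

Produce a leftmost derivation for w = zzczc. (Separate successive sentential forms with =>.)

S=>C=>zSC=>zCC=>zzcC=>zzczc

S => C   [S -> C]
C => zSC   [C -> z S C]
zSC => zCC   [S -> C]
zCC => zzcC   [C -> z c]
zzcC => zzczc   [C -> z c]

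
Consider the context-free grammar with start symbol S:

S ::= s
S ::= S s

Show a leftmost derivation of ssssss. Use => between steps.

S=>Ss=>Sss=>Ssss=>Sssss=>Ssssss=>ssssss

S => Ss   [S ::= S s]
Ss => Sss   [S ::= S s]
Sss => Ssss   [S ::= S s]
Ssss => Sssss   [S ::= S s]
Sssss => Ssssss   [S ::= S s]
Ssssss => ssssss   [S ::= s]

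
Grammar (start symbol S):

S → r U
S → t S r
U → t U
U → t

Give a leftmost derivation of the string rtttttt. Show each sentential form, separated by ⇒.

S ⇒ rU ⇒ rtU ⇒ rttU ⇒ rtttU ⇒ rttttU ⇒ rtttttU ⇒ rtttttt

S ⇒ rU   [S → r U]
rU ⇒ rtU   [U → t U]
rtU ⇒ rttU   [U → t U]
rttU ⇒ rtttU   [U → t U]
rtttU ⇒ rttttU   [U → t U]
rttttU ⇒ rtttttU   [U → t U]
rtttttU ⇒ rtttttt   [U → t]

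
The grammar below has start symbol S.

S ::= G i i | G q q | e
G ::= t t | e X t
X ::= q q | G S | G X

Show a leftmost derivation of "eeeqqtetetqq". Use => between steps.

S=>Gqq=>eXtqq=>eGStqq=>eeXtStqq=>eeGStStqq=>eeeXtStStqq=>eeeqqtStStqq=>eeeqqtetStqq=>eeeqqtetetqq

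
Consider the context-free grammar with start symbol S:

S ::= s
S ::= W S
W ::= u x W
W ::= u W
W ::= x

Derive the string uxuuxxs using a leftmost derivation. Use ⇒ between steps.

S ⇒ WS ⇒ uxWS ⇒ uxuWS ⇒ uxuuxWS ⇒ uxuuxxS ⇒ uxuuxxs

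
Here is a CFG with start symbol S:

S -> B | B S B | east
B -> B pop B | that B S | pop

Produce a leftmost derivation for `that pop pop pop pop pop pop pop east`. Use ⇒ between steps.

S ⇒ B ⇒ that B S ⇒ that B pop B S ⇒ that B pop B pop B S ⇒ that B pop B pop B pop B S ⇒ that pop pop B pop B pop B S ⇒ that pop pop pop pop B pop B S ⇒ that pop pop pop pop pop pop B S ⇒ that pop pop pop pop pop pop pop S ⇒ that pop pop pop pop pop pop pop east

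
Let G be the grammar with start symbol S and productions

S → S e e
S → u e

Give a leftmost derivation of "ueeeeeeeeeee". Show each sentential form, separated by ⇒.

S ⇒ See   [S → S e e]
See ⇒ Seeee   [S → S e e]
Seeee ⇒ Seeeeee   [S → S e e]
Seeeeee ⇒ Seeeeeeee   [S → S e e]
Seeeeeeee ⇒ Seeeeeeeeee   [S → S e e]
Seeeeeeeeee ⇒ ueeeeeeeeeee   [S → u e]

S⇒See⇒Seeee⇒Seeeeee⇒Seeeeeeee⇒Seeeeeeeeee⇒ueeeeeeeeeee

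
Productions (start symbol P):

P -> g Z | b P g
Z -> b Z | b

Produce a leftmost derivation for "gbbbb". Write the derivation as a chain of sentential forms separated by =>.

P => gZ   [P -> g Z]
gZ => gbZ   [Z -> b Z]
gbZ => gbbZ   [Z -> b Z]
gbbZ => gbbbZ   [Z -> b Z]
gbbbZ => gbbbb   [Z -> b]

P => gZ => gbZ => gbbZ => gbbbZ => gbbbb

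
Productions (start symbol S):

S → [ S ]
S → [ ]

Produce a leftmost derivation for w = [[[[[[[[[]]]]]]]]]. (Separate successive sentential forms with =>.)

S => [S] => [[S]] => [[[S]]] => [[[[S]]]] => [[[[[S]]]]] => [[[[[[S]]]]]] => [[[[[[[S]]]]]]] => [[[[[[[[S]]]]]]]] => [[[[[[[[[]]]]]]]]]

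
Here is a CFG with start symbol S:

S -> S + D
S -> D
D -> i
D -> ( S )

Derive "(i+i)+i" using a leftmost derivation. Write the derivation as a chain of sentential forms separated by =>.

S => S+D => D+D => (S)+D => (S+D)+D => (D+D)+D => (i+D)+D => (i+i)+D => (i+i)+i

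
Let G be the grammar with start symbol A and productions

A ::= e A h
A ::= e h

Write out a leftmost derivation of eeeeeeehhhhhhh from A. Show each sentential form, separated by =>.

A => eAh   [A ::= e A h]
eAh => eeAhh   [A ::= e A h]
eeAhh => eeeAhhh   [A ::= e A h]
eeeAhhh => eeeeAhhhh   [A ::= e A h]
eeeeAhhhh => eeeeeAhhhhh   [A ::= e A h]
eeeeeAhhhhh => eeeeeeAhhhhhh   [A ::= e A h]
eeeeeeAhhhhhh => eeeeeeehhhhhhh   [A ::= e h]

A => eAh => eeAhh => eeeAhhh => eeeeAhhhh => eeeeeAhhhhh => eeeeeeAhhhhhh => eeeeeeehhhhhhh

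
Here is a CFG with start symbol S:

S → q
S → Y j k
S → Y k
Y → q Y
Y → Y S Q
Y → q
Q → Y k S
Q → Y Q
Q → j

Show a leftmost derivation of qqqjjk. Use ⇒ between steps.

S⇒Yjk⇒qYjk⇒qYSQjk⇒qqSQjk⇒qqqQjk⇒qqqjjk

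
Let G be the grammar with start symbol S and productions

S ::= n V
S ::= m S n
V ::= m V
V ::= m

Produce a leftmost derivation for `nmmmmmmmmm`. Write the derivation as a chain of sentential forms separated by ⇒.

S ⇒ nV   [S ::= n V]
nV ⇒ nmV   [V ::= m V]
nmV ⇒ nmmV   [V ::= m V]
nmmV ⇒ nmmmV   [V ::= m V]
nmmmV ⇒ nmmmmV   [V ::= m V]
nmmmmV ⇒ nmmmmmV   [V ::= m V]
nmmmmmV ⇒ nmmmmmmV   [V ::= m V]
nmmmmmmV ⇒ nmmmmmmmV   [V ::= m V]
nmmmmmmmV ⇒ nmmmmmmmmV   [V ::= m V]
nmmmmmmmmV ⇒ nmmmmmmmmm   [V ::= m]

S ⇒ nV ⇒ nmV ⇒ nmmV ⇒ nmmmV ⇒ nmmmmV ⇒ nmmmmmV ⇒ nmmmmmmV ⇒ nmmmmmmmV ⇒ nmmmmmmmmV ⇒ nmmmmmmmmm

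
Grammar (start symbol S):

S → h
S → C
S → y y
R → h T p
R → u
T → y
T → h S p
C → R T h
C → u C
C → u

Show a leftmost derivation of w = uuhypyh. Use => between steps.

S=>C=>uC=>uuC=>uuRTh=>uuhTpTh=>uuhypTh=>uuhypyh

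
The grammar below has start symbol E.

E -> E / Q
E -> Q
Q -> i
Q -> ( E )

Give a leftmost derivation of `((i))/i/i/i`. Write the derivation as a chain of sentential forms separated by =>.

E=>E/Q=>E/Q/Q=>E/Q/Q/Q=>Q/Q/Q/Q=>(E)/Q/Q/Q=>(Q)/Q/Q/Q=>((E))/Q/Q/Q=>((Q))/Q/Q/Q=>((i))/Q/Q/Q=>((i))/i/Q/Q=>((i))/i/i/Q=>((i))/i/i/i

E => E/Q   [E -> E / Q]
E/Q => E/Q/Q   [E -> E / Q]
E/Q/Q => E/Q/Q/Q   [E -> E / Q]
E/Q/Q/Q => Q/Q/Q/Q   [E -> Q]
Q/Q/Q/Q => (E)/Q/Q/Q   [Q -> ( E )]
(E)/Q/Q/Q => (Q)/Q/Q/Q   [E -> Q]
(Q)/Q/Q/Q => ((E))/Q/Q/Q   [Q -> ( E )]
((E))/Q/Q/Q => ((Q))/Q/Q/Q   [E -> Q]
((Q))/Q/Q/Q => ((i))/Q/Q/Q   [Q -> i]
((i))/Q/Q/Q => ((i))/i/Q/Q   [Q -> i]
((i))/i/Q/Q => ((i))/i/i/Q   [Q -> i]
((i))/i/i/Q => ((i))/i/i/i   [Q -> i]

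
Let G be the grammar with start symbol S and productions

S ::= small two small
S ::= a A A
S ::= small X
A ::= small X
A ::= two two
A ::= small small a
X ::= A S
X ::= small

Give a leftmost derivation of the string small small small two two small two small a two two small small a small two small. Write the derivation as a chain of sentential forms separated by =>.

S => small X   [S ::= small X]
small X => small A S   [X ::= A S]
small A S => small small X S   [A ::= small X]
small small X S => small small A S S   [X ::= A S]
small small A S S => small small small X S S   [A ::= small X]
small small small X S S => small small small A S S S   [X ::= A S]
small small small A S S S => small small small two two S S S   [A ::= two two]
small small small two two S S S => small small small two two small two small S S   [S ::= small two small]
small small small two two small two small S S => small small small two two small two small a A A S   [S ::= a A A]
small small small two two small two small a A A S => small small small two two small two small a two two A S   [A ::= two two]
small small small two two small two small a two two A S => small small small two two small two small a two two small small a S   [A ::= small small a]
small small small two two small two small a two two small small a S => small small small two two small two small a two two small small a small two small   [S ::= small two small]

S => small X => small A S => small small X S => small small A S S => small small small X S S => small small small A S S S => small small small two two S S S => small small small two two small two small S S => small small small two two small two small a A A S => small small small two two small two small a two two A S => small small small two two small two small a two two small small a S => small small small two two small two small a two two small small a small two small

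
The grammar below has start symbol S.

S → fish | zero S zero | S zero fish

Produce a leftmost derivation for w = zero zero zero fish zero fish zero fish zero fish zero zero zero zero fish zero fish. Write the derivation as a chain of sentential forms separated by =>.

S => S zero fish   [S → S zero fish]
S zero fish => S zero fish zero fish   [S → S zero fish]
S zero fish zero fish => zero S zero zero fish zero fish   [S → zero S zero]
zero S zero zero fish zero fish => zero zero S zero zero zero fish zero fish   [S → zero S zero]
zero zero S zero zero zero fish zero fish => zero zero zero S zero zero zero zero fish zero fish   [S → zero S zero]
zero zero zero S zero zero zero zero fish zero fish => zero zero zero S zero fish zero zero zero zero fish zero fish   [S → S zero fish]
zero zero zero S zero fish zero zero zero zero fish zero fish => zero zero zero S zero fish zero fish zero zero zero zero fish zero fish   [S → S zero fish]
zero zero zero S zero fish zero fish zero zero zero zero fish zero fish => zero zero zero S zero fish zero fish zero fish zero zero zero zero fish zero fish   [S → S zero fish]
zero zero zero S zero fish zero fish zero fish zero zero zero zero fish zero fish => zero zero zero fish zero fish zero fish zero fish zero zero zero zero fish zero fish   [S → fish]

S => S zero fish => S zero fish zero fish => zero S zero zero fish zero fish => zero zero S zero zero zero fish zero fish => zero zero zero S zero zero zero zero fish zero fish => zero zero zero S zero fish zero zero zero zero fish zero fish => zero zero zero S zero fish zero fish zero zero zero zero fish zero fish => zero zero zero S zero fish zero fish zero fish zero zero zero zero fish zero fish => zero zero zero fish zero fish zero fish zero fish zero zero zero zero fish zero fish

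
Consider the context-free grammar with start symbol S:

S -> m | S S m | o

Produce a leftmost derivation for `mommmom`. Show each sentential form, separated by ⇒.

S ⇒ SSm ⇒ SSmSm ⇒ SSmSmSm ⇒ mSmSmSm ⇒ momSmSm ⇒ mommmSm ⇒ mommmom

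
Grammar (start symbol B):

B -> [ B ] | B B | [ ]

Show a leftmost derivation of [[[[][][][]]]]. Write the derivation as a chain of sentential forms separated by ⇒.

B ⇒ [B] ⇒ [[B]] ⇒ [[[B]]] ⇒ [[[BB]]] ⇒ [[[BBB]]] ⇒ [[[BBBB]]] ⇒ [[[[]BBB]]] ⇒ [[[[][]BB]]] ⇒ [[[[][][]B]]] ⇒ [[[[][][][]]]]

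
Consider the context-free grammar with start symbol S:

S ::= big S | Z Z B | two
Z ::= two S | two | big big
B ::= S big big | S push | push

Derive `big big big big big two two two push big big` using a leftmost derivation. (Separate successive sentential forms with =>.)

S => Z Z B => big big Z B => big big big big B => big big big big S big big => big big big big big S big big => big big big big big Z Z B big big => big big big big big two Z B big big => big big big big big two two S B big big => big big big big big two two two B big big => big big big big big two two two push big big

S => Z Z B   [S ::= Z Z B]
Z Z B => big big Z B   [Z ::= big big]
big big Z B => big big big big B   [Z ::= big big]
big big big big B => big big big big S big big   [B ::= S big big]
big big big big S big big => big big big big big S big big   [S ::= big S]
big big big big big S big big => big big big big big Z Z B big big   [S ::= Z Z B]
big big big big big Z Z B big big => big big big big big two Z B big big   [Z ::= two]
big big big big big two Z B big big => big big big big big two two S B big big   [Z ::= two S]
big big big big big two two S B big big => big big big big big two two two B big big   [S ::= two]
big big big big big two two two B big big => big big big big big two two two push big big   [B ::= push]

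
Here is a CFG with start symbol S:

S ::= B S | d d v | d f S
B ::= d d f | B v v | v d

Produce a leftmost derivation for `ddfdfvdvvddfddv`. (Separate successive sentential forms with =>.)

S => BS => ddfS => ddfdfS => ddfdfBS => ddfdfBvvS => ddfdfvdvvS => ddfdfvdvvBS => ddfdfvdvvddfS => ddfdfvdvvddfddv

S => BS   [S ::= B S]
BS => ddfS   [B ::= d d f]
ddfS => ddfdfS   [S ::= d f S]
ddfdfS => ddfdfBS   [S ::= B S]
ddfdfBS => ddfdfBvvS   [B ::= B v v]
ddfdfBvvS => ddfdfvdvvS   [B ::= v d]
ddfdfvdvvS => ddfdfvdvvBS   [S ::= B S]
ddfdfvdvvBS => ddfdfvdvvddfS   [B ::= d d f]
ddfdfvdvvddfS => ddfdfvdvvddfddv   [S ::= d d v]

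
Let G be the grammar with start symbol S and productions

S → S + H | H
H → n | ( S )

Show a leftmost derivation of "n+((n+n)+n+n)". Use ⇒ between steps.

S ⇒ S+H   [S → S + H]
S+H ⇒ H+H   [S → H]
H+H ⇒ n+H   [H → n]
n+H ⇒ n+(S)   [H → ( S )]
n+(S) ⇒ n+(S+H)   [S → S + H]
n+(S+H) ⇒ n+(S+H+H)   [S → S + H]
n+(S+H+H) ⇒ n+(H+H+H)   [S → H]
n+(H+H+H) ⇒ n+((S)+H+H)   [H → ( S )]
n+((S)+H+H) ⇒ n+((S+H)+H+H)   [S → S + H]
n+((S+H)+H+H) ⇒ n+((H+H)+H+H)   [S → H]
n+((H+H)+H+H) ⇒ n+((n+H)+H+H)   [H → n]
n+((n+H)+H+H) ⇒ n+((n+n)+H+H)   [H → n]
n+((n+n)+H+H) ⇒ n+((n+n)+n+H)   [H → n]
n+((n+n)+n+H) ⇒ n+((n+n)+n+n)   [H → n]

S ⇒ S+H ⇒ H+H ⇒ n+H ⇒ n+(S) ⇒ n+(S+H) ⇒ n+(S+H+H) ⇒ n+(H+H+H) ⇒ n+((S)+H+H) ⇒ n+((S+H)+H+H) ⇒ n+((H+H)+H+H) ⇒ n+((n+H)+H+H) ⇒ n+((n+n)+H+H) ⇒ n+((n+n)+n+H) ⇒ n+((n+n)+n+n)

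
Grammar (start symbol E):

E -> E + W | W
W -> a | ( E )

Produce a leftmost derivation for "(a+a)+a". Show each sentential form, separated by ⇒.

E ⇒ E+W   [E -> E + W]
E+W ⇒ W+W   [E -> W]
W+W ⇒ (E)+W   [W -> ( E )]
(E)+W ⇒ (E+W)+W   [E -> E + W]
(E+W)+W ⇒ (W+W)+W   [E -> W]
(W+W)+W ⇒ (a+W)+W   [W -> a]
(a+W)+W ⇒ (a+a)+W   [W -> a]
(a+a)+W ⇒ (a+a)+a   [W -> a]

E ⇒ E+W ⇒ W+W ⇒ (E)+W ⇒ (E+W)+W ⇒ (W+W)+W ⇒ (a+W)+W ⇒ (a+a)+W ⇒ (a+a)+a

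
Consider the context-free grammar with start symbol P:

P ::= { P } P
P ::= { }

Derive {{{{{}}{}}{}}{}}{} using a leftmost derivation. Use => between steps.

P=>{P}P=>{{P}P}P=>{{{P}P}P}P=>{{{{P}P}P}P}P=>{{{{{}}P}P}P}P=>{{{{{}}{}}P}P}P=>{{{{{}}{}}{}}P}P=>{{{{{}}{}}{}}{}}P=>{{{{{}}{}}{}}{}}{}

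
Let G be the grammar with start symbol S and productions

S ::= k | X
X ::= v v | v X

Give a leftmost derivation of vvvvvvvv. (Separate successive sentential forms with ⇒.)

S⇒X⇒vX⇒vvX⇒vvvX⇒vvvvX⇒vvvvvX⇒vvvvvvX⇒vvvvvvvv

S ⇒ X   [S ::= X]
X ⇒ vX   [X ::= v X]
vX ⇒ vvX   [X ::= v X]
vvX ⇒ vvvX   [X ::= v X]
vvvX ⇒ vvvvX   [X ::= v X]
vvvvX ⇒ vvvvvX   [X ::= v X]
vvvvvX ⇒ vvvvvvX   [X ::= v X]
vvvvvvX ⇒ vvvvvvvv   [X ::= v v]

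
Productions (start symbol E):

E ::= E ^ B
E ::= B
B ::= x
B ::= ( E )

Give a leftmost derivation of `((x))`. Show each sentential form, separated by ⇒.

E ⇒ B   [E ::= B]
B ⇒ (E)   [B ::= ( E )]
(E) ⇒ (B)   [E ::= B]
(B) ⇒ ((E))   [B ::= ( E )]
((E)) ⇒ ((B))   [E ::= B]
((B)) ⇒ ((x))   [B ::= x]

E ⇒ B ⇒ (E) ⇒ (B) ⇒ ((E)) ⇒ ((B)) ⇒ ((x))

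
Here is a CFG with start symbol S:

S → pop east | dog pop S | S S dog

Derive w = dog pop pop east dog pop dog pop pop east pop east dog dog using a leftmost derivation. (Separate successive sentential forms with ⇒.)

S ⇒ S S dog ⇒ dog pop S S dog ⇒ dog pop pop east S dog ⇒ dog pop pop east dog pop S dog ⇒ dog pop pop east dog pop S S dog dog ⇒ dog pop pop east dog pop dog pop S S dog dog ⇒ dog pop pop east dog pop dog pop pop east S dog dog ⇒ dog pop pop east dog pop dog pop pop east pop east dog dog

S ⇒ S S dog   [S → S S dog]
S S dog ⇒ dog pop S S dog   [S → dog pop S]
dog pop S S dog ⇒ dog pop pop east S dog   [S → pop east]
dog pop pop east S dog ⇒ dog pop pop east dog pop S dog   [S → dog pop S]
dog pop pop east dog pop S dog ⇒ dog pop pop east dog pop S S dog dog   [S → S S dog]
dog pop pop east dog pop S S dog dog ⇒ dog pop pop east dog pop dog pop S S dog dog   [S → dog pop S]
dog pop pop east dog pop dog pop S S dog dog ⇒ dog pop pop east dog pop dog pop pop east S dog dog   [S → pop east]
dog pop pop east dog pop dog pop pop east S dog dog ⇒ dog pop pop east dog pop dog pop pop east pop east dog dog   [S → pop east]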